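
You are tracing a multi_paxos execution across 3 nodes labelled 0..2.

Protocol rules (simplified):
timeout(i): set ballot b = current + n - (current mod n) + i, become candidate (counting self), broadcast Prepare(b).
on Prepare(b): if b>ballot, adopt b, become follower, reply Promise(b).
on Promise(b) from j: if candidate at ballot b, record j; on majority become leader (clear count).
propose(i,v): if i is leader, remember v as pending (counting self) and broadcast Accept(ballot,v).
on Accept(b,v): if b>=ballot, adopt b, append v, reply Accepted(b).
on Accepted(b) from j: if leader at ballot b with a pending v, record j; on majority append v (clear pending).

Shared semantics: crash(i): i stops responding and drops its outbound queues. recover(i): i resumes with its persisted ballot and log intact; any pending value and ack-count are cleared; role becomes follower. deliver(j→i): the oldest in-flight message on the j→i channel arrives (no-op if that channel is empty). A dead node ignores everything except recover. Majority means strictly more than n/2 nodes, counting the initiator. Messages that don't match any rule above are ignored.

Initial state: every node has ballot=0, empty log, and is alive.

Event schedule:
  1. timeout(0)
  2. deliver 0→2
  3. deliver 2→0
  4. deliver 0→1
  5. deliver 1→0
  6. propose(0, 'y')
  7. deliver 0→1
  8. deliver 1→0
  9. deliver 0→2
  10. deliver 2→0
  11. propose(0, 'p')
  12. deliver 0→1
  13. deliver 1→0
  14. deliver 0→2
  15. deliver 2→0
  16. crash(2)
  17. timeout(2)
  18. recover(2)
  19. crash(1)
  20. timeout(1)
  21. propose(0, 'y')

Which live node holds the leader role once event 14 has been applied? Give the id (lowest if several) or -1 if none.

0

e1 timeout(0): 0[cand,b=3,-]
e2 deliver 0→2: 2[foll,b=3,-]
e3 deliver 2→0: 0[lead,b=3,-]
e4 deliver 0→1: 1[foll,b=3,-]
e5 deliver 1→0: ·
e6 propose(0,'y'): ·
e7 deliver 0→1: 1[foll,b=3,y]
e8 deliver 1→0: 0[lead,b=3,y]
e9 deliver 0→2: 2[foll,b=3,y]
e10 deliver 2→0: ·
e11 propose(0,'p'): ·
e12 deliver 0→1: 1[foll,b=3,y,p]
e13 deliver 1→0: 0[lead,b=3,y,p]
e14 deliver 0→2: 2[foll,b=3,y,p]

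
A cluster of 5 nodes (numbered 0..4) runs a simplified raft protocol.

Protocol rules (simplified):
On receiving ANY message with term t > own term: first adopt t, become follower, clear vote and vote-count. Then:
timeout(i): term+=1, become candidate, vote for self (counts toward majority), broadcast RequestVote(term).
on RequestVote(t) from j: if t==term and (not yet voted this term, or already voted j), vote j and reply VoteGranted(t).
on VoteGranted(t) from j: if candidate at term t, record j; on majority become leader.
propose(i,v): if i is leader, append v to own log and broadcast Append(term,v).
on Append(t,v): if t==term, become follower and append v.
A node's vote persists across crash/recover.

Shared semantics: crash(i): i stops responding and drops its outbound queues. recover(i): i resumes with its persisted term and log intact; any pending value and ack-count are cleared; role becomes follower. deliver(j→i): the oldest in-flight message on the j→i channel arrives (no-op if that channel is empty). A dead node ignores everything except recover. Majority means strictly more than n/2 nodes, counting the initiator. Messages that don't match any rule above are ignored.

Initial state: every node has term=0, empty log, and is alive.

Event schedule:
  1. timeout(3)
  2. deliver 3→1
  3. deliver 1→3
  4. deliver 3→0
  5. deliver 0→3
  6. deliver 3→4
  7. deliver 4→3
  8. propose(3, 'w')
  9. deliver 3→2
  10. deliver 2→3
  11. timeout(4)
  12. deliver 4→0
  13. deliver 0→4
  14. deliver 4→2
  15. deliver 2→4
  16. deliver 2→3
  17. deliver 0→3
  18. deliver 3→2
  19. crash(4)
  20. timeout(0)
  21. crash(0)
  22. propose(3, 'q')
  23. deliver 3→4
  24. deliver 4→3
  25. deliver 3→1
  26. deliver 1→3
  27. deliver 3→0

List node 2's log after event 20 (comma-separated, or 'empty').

after 1 — timeout(3): n3:cand/t1/[-]
after 2 — deliver 3→1: n1:foll/t1/[-]
after 3 — deliver 1→3: ·
after 4 — deliver 3→0: n0:foll/t1/[-]
after 5 — deliver 0→3: n3:lead/t1/[-]
after 6 — deliver 3→4: n4:foll/t1/[-]
after 7 — deliver 4→3: ·
after 8 — propose(3,'w'): n3:lead/t1/[w]
after 9 — deliver 3→2: n2:foll/t1/[-]
after 10 — deliver 2→3: ·
after 11 — timeout(4): n4:cand/t2/[-]
after 12 — deliver 4→0: n0:foll/t2/[-]
after 13 — deliver 0→4: ·
after 14 — deliver 4→2: n2:foll/t2/[-]
after 15 — deliver 2→4: n4:lead/t2/[-]
after 16 — deliver 2→3: ·
after 17 — deliver 0→3: ·
after 18 — deliver 3→2: ·
after 19 — crash(4): n4:✗lead/t2/[-]
after 20 — timeout(0): n0:cand/t3/[-]

empty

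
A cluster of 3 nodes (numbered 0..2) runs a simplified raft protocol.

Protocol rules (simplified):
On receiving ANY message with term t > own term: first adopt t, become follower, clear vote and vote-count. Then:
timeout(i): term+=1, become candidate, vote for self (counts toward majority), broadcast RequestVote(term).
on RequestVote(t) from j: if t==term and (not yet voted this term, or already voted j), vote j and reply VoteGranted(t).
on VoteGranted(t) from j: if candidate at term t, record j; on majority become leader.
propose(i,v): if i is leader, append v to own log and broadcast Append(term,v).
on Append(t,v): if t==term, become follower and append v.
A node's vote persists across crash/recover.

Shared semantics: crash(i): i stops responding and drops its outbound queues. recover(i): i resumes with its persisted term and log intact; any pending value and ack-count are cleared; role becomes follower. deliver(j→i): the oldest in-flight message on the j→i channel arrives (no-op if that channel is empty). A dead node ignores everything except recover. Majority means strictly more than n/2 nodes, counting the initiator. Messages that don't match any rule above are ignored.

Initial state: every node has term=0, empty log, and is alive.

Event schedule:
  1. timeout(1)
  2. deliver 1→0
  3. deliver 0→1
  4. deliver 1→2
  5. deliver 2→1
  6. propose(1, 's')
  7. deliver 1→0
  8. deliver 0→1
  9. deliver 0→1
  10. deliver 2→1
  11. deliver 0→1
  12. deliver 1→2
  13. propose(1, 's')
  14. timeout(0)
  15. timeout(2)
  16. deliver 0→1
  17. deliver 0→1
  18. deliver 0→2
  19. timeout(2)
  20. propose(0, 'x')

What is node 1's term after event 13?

1

step 1 timeout(1): 1={cand,t=1,log=-}
step 2 deliver 1→0: 0={foll,t=1,log=-}
step 3 deliver 0→1: 1={lead,t=1,log=-}
step 4 deliver 1→2: 2={foll,t=1,log=-}
step 5 deliver 2→1: —
step 6 propose(1,'s'): 1={lead,t=1,log=s}
step 7 deliver 1→0: 0={foll,t=1,log=s}
step 8 deliver 0→1: —
step 9 deliver 0→1: —
step 10 deliver 2→1: —
step 11 deliver 0→1: —
step 12 deliver 1→2: 2={foll,t=1,log=s}
step 13 propose(1,'s'): 1={lead,t=1,log=s,s}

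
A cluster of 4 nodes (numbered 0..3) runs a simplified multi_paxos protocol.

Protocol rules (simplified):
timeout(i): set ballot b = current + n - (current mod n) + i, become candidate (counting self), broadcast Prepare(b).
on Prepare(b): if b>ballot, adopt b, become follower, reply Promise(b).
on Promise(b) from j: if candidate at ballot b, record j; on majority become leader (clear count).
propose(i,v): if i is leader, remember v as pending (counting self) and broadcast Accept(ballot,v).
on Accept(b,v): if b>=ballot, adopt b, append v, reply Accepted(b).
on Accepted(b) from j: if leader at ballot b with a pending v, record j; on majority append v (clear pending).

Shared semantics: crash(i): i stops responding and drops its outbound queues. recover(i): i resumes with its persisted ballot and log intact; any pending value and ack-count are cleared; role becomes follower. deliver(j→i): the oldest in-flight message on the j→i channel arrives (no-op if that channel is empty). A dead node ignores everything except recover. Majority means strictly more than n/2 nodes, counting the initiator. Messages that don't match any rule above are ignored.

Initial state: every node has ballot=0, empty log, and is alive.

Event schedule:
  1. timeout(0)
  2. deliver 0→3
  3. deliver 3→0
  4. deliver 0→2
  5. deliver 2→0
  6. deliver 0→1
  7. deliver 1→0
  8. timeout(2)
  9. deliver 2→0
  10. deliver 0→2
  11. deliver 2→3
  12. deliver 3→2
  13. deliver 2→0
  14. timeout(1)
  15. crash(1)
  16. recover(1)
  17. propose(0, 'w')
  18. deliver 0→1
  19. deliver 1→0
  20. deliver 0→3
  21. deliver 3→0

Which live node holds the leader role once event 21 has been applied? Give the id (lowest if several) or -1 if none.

2

1. timeout(0):  <0:cand b4 ->
2. deliver 0→3:  <3:foll b4 ->
3. deliver 3→0:  nop
4. deliver 0→2:  <2:foll b4 ->
5. deliver 2→0:  <0:lead b4 ->
6. deliver 0→1:  <1:foll b4 ->
7. deliver 1→0:  nop
8. timeout(2):  <2:cand b10 ->
9. deliver 2→0:  <0:foll b10 ->
10. deliver 0→2:  nop
11. deliver 2→3:  <3:foll b10 ->
12. deliver 3→2:  <2:lead b10 ->
13. deliver 2→0:  nop
14. timeout(1):  <1:cand b9 ->
15. crash(1):  <1:✗cand b9 ->
16. recover(1):  <1:foll b9 ->
17. propose(0,'w'):  nop
18. deliver 0→1:  nop
19. deliver 1→0:  nop
20. deliver 0→3:  nop
21. deliver 3→0:  nop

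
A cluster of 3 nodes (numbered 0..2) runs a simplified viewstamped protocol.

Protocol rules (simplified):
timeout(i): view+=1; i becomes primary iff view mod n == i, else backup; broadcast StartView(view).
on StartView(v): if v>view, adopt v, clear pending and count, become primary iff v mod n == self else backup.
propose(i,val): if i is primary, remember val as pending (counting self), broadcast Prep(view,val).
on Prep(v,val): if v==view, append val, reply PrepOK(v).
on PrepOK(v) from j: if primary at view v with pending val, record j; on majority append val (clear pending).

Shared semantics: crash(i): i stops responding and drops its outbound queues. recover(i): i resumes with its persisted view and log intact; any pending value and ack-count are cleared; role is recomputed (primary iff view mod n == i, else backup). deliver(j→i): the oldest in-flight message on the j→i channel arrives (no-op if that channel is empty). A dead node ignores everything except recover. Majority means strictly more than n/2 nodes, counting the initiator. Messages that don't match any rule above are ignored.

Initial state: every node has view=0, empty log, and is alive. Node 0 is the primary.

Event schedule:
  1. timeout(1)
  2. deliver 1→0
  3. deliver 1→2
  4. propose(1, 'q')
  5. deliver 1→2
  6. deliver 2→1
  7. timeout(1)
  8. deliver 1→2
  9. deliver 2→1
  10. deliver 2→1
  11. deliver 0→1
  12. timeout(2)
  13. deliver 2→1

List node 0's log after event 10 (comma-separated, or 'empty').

1. timeout(1):  <1:prim v1 ->
2. deliver 1→0:  <0:back v1 ->
3. deliver 1→2:  <2:back v1 ->
4. propose(1,'q'):  nop
5. deliver 1→2:  <2:back v1 q>
6. deliver 2→1:  <1:prim v1 q>
7. timeout(1):  <1:back v2 q>
8. deliver 1→2:  <2:prim v2 q>
9. deliver 2→1:  nop
10. deliver 2→1:  nop

empty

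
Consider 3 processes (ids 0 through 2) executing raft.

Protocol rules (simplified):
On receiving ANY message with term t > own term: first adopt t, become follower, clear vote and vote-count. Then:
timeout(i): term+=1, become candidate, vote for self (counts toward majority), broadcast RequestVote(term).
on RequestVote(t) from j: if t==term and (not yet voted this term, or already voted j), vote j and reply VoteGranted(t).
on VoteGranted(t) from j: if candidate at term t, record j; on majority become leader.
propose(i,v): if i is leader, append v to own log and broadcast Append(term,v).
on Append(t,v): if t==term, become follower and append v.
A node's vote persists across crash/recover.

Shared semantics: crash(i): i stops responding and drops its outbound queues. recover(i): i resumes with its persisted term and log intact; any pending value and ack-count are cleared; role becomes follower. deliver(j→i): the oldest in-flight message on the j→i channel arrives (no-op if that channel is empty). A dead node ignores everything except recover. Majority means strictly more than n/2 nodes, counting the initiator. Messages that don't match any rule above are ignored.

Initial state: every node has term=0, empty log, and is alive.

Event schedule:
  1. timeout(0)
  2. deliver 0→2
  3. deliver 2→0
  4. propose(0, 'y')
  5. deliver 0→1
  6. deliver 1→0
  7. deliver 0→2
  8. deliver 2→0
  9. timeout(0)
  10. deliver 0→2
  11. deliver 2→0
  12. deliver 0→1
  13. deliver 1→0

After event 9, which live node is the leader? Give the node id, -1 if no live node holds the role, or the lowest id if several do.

-1

step 1 timeout(0): 0={cand,t=1,log=-}
step 2 deliver 0→2: 2={foll,t=1,log=-}
step 3 deliver 2→0: 0={lead,t=1,log=-}
step 4 propose(0,'y'): 0={lead,t=1,log=y}
step 5 deliver 0→1: 1={foll,t=1,log=-}
step 6 deliver 1→0: —
step 7 deliver 0→2: 2={foll,t=1,log=y}
step 8 deliver 2→0: —
step 9 timeout(0): 0={cand,t=2,log=y}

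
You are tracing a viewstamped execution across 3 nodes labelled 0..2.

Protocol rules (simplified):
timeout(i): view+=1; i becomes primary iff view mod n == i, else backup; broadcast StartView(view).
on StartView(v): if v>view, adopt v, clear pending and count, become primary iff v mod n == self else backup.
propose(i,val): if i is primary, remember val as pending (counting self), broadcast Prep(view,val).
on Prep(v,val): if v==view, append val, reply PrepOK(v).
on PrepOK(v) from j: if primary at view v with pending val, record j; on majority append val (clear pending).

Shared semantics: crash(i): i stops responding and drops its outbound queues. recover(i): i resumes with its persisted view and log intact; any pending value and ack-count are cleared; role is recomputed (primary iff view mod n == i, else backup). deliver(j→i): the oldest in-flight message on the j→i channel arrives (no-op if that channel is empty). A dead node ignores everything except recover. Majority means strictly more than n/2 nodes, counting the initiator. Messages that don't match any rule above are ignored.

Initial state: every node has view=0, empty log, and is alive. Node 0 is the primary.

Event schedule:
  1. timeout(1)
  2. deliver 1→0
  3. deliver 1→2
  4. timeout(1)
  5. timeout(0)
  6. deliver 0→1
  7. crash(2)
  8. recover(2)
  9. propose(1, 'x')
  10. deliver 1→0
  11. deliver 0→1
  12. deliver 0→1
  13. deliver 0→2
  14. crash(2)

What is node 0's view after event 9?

2

[1] timeout(1) → N1(prim v1 [-])
[2] deliver 1→0 → N0(back v1 [-])
[3] deliver 1→2 → N2(back v1 [-])
[4] timeout(1) → N1(back v2 [-])
[5] timeout(0) → N0(back v2 [-])
[6] deliver 0→1 → ∅
[7] crash(2) → N2(✗back v1 [-])
[8] recover(2) → N2(back v1 [-])
[9] propose(1,'x') → ∅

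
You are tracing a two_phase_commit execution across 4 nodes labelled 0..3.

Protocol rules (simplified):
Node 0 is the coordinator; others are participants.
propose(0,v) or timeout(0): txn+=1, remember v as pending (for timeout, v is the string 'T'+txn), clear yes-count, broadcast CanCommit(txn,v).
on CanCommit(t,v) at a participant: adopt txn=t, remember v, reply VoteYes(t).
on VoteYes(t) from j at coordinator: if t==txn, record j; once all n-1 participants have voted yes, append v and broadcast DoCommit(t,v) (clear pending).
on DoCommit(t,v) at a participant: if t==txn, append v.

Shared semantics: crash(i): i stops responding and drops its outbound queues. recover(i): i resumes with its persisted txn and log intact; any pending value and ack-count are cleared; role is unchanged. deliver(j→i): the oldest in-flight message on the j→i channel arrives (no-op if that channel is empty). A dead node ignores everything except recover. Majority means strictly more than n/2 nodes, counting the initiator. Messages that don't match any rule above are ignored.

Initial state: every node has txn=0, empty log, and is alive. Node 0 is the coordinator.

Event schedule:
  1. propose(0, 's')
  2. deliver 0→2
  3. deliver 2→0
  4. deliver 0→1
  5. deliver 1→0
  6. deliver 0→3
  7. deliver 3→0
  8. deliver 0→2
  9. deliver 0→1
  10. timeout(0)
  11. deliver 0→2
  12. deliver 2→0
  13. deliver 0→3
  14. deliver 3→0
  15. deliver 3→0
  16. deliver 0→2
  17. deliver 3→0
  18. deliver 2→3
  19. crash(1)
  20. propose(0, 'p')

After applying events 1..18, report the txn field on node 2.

e1 propose(0,'s'): 0[coor,t=1,-]
e2 deliver 0→2: 2[part,t=1,-]
e3 deliver 2→0: ·
e4 deliver 0→1: 1[part,t=1,-]
e5 deliver 1→0: ·
e6 deliver 0→3: 3[part,t=1,-]
e7 deliver 3→0: 0[coor,t=1,s]
e8 deliver 0→2: 2[part,t=1,s]
e9 deliver 0→1: 1[part,t=1,s]
e10 timeout(0): 0[coor,t=2,s]
e11 deliver 0→2: 2[part,t=2,s]
e12 deliver 2→0: ·
e13 deliver 0→3: 3[part,t=1,s]
e14 deliver 3→0: ·
e15 deliver 3→0: ·
e16 deliver 0→2: ·
e17 deliver 3→0: ·
e18 deliver 2→3: ·

2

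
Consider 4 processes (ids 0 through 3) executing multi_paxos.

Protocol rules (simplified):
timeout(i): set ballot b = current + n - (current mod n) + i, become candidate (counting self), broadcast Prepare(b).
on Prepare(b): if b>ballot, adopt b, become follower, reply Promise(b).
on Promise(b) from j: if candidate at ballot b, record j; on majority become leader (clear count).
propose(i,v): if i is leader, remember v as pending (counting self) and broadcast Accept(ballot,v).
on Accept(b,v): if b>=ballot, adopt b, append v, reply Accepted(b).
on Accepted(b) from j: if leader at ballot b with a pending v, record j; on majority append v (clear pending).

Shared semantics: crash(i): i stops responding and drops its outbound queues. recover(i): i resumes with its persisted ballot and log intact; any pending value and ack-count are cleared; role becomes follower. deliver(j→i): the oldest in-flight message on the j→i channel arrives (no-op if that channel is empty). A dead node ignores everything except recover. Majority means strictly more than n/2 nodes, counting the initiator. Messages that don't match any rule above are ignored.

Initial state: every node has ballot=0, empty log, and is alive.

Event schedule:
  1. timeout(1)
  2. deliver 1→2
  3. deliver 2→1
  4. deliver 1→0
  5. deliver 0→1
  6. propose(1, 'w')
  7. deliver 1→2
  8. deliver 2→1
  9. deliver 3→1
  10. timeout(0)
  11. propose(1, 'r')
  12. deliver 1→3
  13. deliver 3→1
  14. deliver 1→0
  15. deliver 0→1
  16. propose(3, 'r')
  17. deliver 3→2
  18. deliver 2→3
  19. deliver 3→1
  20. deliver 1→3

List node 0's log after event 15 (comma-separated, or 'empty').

step 1 timeout(1): 1={cand,b=5,log=-}
step 2 deliver 1→2: 2={foll,b=5,log=-}
step 3 deliver 2→1: —
step 4 deliver 1→0: 0={foll,b=5,log=-}
step 5 deliver 0→1: 1={lead,b=5,log=-}
step 6 propose(1,'w'): —
step 7 deliver 1→2: 2={foll,b=5,log=w}
step 8 deliver 2→1: —
step 9 deliver 3→1: —
step 10 timeout(0): 0={cand,b=8,log=-}
step 11 propose(1,'r'): —
step 12 deliver 1→3: 3={foll,b=5,log=-}
step 13 deliver 3→1: —
step 14 deliver 1→0: —
step 15 deliver 0→1: 1={foll,b=8,log=-}

empty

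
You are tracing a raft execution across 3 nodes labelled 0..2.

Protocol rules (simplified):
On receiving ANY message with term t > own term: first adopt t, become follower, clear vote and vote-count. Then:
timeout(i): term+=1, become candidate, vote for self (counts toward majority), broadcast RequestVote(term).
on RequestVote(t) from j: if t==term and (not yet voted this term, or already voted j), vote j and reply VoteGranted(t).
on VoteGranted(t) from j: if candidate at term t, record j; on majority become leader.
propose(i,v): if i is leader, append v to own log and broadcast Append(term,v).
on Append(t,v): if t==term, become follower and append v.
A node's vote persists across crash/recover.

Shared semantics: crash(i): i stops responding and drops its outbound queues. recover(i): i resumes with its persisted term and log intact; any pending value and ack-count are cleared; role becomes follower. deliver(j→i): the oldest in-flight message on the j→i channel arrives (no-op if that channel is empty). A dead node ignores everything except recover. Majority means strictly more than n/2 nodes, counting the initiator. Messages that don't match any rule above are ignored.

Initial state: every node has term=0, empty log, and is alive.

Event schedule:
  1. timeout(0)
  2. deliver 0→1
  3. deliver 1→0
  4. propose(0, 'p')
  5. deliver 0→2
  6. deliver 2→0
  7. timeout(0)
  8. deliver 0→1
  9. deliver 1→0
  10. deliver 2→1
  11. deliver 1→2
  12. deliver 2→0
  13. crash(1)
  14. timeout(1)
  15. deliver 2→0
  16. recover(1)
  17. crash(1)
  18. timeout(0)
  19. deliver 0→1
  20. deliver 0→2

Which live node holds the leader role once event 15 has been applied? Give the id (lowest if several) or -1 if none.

-1

1. timeout(0):  <0:cand t1 ->
2. deliver 0→1:  <1:foll t1 ->
3. deliver 1→0:  <0:lead t1 ->
4. propose(0,'p'):  <0:lead t1 p>
5. deliver 0→2:  <2:foll t1 ->
6. deliver 2→0:  nop
7. timeout(0):  <0:cand t2 p>
8. deliver 0→1:  <1:foll t1 p>
9. deliver 1→0:  nop
10. deliver 2→1:  nop
11. deliver 1→2:  nop
12. deliver 2→0:  nop
13. crash(1):  <1:✗foll t1 p>
14. timeout(1):  nop
15. deliver 2→0:  nop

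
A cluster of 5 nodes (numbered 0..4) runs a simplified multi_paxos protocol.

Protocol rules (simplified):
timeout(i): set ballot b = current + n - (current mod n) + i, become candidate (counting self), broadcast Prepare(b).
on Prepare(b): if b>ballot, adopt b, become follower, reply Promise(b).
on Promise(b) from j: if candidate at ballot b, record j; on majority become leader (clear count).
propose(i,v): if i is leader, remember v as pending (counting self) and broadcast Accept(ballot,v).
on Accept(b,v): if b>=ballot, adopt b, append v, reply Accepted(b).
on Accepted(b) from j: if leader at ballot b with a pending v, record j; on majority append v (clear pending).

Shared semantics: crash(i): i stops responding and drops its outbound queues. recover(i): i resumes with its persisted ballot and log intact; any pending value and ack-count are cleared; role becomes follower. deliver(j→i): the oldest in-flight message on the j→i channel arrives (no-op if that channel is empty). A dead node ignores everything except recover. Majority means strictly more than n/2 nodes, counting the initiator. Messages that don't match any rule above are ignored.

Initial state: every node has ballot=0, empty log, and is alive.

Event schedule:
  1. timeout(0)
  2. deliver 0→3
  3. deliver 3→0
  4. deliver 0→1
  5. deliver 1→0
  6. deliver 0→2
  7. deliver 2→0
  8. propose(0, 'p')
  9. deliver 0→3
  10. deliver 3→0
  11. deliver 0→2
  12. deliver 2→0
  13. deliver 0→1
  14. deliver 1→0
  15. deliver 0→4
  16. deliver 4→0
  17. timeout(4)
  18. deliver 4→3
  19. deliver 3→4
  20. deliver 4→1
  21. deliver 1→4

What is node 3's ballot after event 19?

14

step 1 timeout(0): 0={cand,b=5,log=-}
step 2 deliver 0→3: 3={foll,b=5,log=-}
step 3 deliver 3→0: —
step 4 deliver 0→1: 1={foll,b=5,log=-}
step 5 deliver 1→0: 0={lead,b=5,log=-}
step 6 deliver 0→2: 2={foll,b=5,log=-}
step 7 deliver 2→0: —
step 8 propose(0,'p'): —
step 9 deliver 0→3: 3={foll,b=5,log=p}
step 10 deliver 3→0: —
step 11 deliver 0→2: 2={foll,b=5,log=p}
step 12 deliver 2→0: 0={lead,b=5,log=p}
step 13 deliver 0→1: 1={foll,b=5,log=p}
step 14 deliver 1→0: —
step 15 deliver 0→4: 4={foll,b=5,log=-}
step 16 deliver 4→0: —
step 17 timeout(4): 4={cand,b=14,log=-}
step 18 deliver 4→3: 3={foll,b=14,log=p}
step 19 deliver 3→4: —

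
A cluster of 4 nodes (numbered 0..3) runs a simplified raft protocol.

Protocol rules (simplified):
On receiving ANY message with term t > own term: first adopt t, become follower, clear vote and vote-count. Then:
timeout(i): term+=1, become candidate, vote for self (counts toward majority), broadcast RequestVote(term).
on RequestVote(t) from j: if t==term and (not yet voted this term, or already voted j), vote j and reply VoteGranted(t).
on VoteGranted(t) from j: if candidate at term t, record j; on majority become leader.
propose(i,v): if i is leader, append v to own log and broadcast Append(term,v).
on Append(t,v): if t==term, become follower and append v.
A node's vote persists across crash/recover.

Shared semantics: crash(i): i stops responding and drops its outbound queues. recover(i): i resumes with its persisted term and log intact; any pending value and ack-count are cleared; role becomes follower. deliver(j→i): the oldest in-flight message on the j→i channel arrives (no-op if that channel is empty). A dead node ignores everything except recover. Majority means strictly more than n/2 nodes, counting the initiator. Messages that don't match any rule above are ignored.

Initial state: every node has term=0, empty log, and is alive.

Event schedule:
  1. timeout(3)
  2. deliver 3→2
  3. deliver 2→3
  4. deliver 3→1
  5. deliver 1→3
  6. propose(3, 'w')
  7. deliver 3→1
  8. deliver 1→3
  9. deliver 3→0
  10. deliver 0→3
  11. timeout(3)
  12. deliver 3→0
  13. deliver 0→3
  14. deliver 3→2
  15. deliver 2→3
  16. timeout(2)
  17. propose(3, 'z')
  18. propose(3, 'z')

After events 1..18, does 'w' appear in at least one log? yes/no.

after 1 — timeout(3): n3:cand/t1/[-]
after 2 — deliver 3→2: n2:foll/t1/[-]
after 3 — deliver 2→3: ·
after 4 — deliver 3→1: n1:foll/t1/[-]
after 5 — deliver 1→3: n3:lead/t1/[-]
after 6 — propose(3,'w'): n3:lead/t1/[w]
after 7 — deliver 3→1: n1:foll/t1/[w]
after 8 — deliver 1→3: ·
after 9 — deliver 3→0: n0:foll/t1/[-]
after 10 — deliver 0→3: ·
after 11 — timeout(3): n3:cand/t2/[w]
after 12 — deliver 3→0: n0:foll/t1/[w]
after 13 — deliver 0→3: ·
after 14 — deliver 3→2: n2:foll/t1/[w]
after 15 — deliver 2→3: ·
after 16 — timeout(2): n2:cand/t2/[w]
after 17 — propose(3,'z'): ·
after 18 — propose(3,'z'): ·

yes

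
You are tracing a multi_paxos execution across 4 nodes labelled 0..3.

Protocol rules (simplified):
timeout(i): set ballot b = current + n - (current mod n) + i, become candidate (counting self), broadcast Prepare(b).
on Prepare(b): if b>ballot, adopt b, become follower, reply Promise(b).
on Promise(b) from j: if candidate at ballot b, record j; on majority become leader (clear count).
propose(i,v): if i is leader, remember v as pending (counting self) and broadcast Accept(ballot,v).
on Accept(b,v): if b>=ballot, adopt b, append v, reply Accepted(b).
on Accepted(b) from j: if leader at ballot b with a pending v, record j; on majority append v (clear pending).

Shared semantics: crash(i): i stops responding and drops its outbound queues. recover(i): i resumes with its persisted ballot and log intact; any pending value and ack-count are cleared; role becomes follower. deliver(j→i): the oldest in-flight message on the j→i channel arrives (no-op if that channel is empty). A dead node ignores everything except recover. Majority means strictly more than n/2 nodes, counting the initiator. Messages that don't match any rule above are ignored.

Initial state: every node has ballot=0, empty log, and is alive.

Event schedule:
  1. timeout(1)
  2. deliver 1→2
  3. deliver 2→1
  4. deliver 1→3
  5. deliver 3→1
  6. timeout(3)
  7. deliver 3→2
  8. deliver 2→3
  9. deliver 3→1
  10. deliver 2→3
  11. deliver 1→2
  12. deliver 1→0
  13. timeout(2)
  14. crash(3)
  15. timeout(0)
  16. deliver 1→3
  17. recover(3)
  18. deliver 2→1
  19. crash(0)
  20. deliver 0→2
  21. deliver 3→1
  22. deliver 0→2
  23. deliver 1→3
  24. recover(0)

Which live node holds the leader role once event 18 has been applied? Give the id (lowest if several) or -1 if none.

-1

1. timeout(1):  <1:cand b5 ->
2. deliver 1→2:  <2:foll b5 ->
3. deliver 2→1:  nop
4. deliver 1→3:  <3:foll b5 ->
5. deliver 3→1:  <1:lead b5 ->
6. timeout(3):  <3:cand b11 ->
7. deliver 3→2:  <2:foll b11 ->
8. deliver 2→3:  nop
9. deliver 3→1:  <1:foll b11 ->
10. deliver 2→3:  nop
11. deliver 1→2:  nop
12. deliver 1→0:  <0:foll b5 ->
13. timeout(2):  <2:cand b14 ->
14. crash(3):  <3:✗cand b11 ->
15. timeout(0):  <0:cand b8 ->
16. deliver 1→3:  nop
17. recover(3):  <3:foll b11 ->
18. deliver 2→1:  <1:foll b14 ->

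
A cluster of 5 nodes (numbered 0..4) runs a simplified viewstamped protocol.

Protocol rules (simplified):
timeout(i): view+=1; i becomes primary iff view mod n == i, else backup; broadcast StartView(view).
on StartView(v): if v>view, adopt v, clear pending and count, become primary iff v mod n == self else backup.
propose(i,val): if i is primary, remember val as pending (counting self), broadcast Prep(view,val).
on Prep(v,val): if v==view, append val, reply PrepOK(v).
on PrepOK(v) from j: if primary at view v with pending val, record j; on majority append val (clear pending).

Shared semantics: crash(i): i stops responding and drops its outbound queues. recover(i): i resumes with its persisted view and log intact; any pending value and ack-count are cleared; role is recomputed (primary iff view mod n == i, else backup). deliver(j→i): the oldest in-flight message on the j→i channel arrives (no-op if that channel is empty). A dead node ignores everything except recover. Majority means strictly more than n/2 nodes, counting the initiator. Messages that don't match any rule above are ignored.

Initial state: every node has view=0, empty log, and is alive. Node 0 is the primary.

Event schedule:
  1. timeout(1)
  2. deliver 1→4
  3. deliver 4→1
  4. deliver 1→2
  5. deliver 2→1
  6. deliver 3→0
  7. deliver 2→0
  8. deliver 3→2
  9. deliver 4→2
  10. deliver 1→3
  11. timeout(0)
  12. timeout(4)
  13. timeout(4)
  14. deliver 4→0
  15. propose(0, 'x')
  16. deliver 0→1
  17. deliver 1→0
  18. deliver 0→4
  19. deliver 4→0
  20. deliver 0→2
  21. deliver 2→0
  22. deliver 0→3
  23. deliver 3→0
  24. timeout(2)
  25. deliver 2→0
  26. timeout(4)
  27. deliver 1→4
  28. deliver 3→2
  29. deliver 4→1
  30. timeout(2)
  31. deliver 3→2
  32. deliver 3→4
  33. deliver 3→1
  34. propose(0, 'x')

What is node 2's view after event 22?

1

1. timeout(1):  <1:prim v1 ->
2. deliver 1→4:  <4:back v1 ->
3. deliver 4→1:  nop
4. deliver 1→2:  <2:back v1 ->
5. deliver 2→1:  nop
6. deliver 3→0:  nop
7. deliver 2→0:  nop
8. deliver 3→2:  nop
9. deliver 4→2:  nop
10. deliver 1→3:  <3:back v1 ->
11. timeout(0):  <0:back v1 ->
12. timeout(4):  <4:back v2 ->
13. timeout(4):  <4:back v3 ->
14. deliver 4→0:  <0:back v2 ->
15. propose(0,'x'):  nop
16. deliver 0→1:  nop
17. deliver 1→0:  nop
18. deliver 0→4:  nop
19. deliver 4→0:  <0:back v3 ->
20. deliver 0→2:  nop
21. deliver 2→0:  nop
22. deliver 0→3:  nop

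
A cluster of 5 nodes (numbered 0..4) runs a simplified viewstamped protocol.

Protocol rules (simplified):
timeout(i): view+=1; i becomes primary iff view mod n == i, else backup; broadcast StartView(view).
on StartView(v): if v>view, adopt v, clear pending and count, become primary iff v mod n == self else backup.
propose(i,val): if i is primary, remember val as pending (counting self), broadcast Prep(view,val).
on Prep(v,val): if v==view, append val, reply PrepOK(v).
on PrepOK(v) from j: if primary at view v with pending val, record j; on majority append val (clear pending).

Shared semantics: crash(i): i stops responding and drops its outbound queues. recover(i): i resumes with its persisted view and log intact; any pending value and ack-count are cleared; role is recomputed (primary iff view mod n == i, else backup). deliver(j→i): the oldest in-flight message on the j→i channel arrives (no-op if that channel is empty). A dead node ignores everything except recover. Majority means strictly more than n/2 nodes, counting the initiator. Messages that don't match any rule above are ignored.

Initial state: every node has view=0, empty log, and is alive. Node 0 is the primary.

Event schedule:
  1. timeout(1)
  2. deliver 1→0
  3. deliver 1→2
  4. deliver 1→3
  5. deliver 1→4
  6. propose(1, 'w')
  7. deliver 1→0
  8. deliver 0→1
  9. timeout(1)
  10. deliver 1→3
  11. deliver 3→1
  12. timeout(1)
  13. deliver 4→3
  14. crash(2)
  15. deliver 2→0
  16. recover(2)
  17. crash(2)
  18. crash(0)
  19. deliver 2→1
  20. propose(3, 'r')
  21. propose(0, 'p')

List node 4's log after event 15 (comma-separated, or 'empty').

after 1 — timeout(1): n1:prim/v1/[-]
after 2 — deliver 1→0: n0:back/v1/[-]
after 3 — deliver 1→2: n2:back/v1/[-]
after 4 — deliver 1→3: n3:back/v1/[-]
after 5 — deliver 1→4: n4:back/v1/[-]
after 6 — propose(1,'w'): ·
after 7 — deliver 1→0: n0:back/v1/[w]
after 8 — deliver 0→1: ·
after 9 — timeout(1): n1:back/v2/[-]
after 10 — deliver 1→3: n3:back/v1/[w]
after 11 — deliver 3→1: ·
after 12 — timeout(1): n1:back/v3/[-]
after 13 — deliver 4→3: ·
after 14 — crash(2): n2:✗back/v1/[-]
after 15 — deliver 2→0: ·

empty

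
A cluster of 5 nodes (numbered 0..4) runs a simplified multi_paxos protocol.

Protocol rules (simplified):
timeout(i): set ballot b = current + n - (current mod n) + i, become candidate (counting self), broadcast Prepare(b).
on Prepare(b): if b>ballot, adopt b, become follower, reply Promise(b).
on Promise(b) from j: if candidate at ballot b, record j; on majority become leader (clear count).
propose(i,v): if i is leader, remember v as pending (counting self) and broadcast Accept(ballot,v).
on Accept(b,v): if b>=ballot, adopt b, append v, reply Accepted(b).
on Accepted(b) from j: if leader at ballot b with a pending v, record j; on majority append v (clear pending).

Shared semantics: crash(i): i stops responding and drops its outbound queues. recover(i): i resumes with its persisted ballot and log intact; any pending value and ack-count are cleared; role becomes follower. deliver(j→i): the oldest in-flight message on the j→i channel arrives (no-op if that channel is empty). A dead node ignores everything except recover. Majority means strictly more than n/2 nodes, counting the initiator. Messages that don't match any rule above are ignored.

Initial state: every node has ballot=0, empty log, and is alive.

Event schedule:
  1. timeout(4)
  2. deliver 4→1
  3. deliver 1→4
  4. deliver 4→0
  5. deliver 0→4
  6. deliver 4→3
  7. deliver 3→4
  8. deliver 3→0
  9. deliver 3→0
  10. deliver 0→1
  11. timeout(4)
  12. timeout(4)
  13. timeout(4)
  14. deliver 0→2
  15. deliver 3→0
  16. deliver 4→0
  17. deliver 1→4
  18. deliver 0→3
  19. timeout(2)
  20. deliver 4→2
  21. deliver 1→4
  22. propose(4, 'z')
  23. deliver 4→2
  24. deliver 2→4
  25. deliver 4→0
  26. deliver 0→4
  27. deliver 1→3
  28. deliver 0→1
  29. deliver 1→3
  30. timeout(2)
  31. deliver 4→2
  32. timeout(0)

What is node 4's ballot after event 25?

1. timeout(4):  <4:cand b9 ->
2. deliver 4→1:  <1:foll b9 ->
3. deliver 1→4:  nop
4. deliver 4→0:  <0:foll b9 ->
5. deliver 0→4:  <4:lead b9 ->
6. deliver 4→3:  <3:foll b9 ->
7. deliver 3→4:  nop
8. deliver 3→0:  nop
9. deliver 3→0:  nop
10. deliver 0→1:  nop
11. timeout(4):  <4:cand b14 ->
12. timeout(4):  <4:cand b19 ->
13. timeout(4):  <4:cand b24 ->
14. deliver 0→2:  nop
15. deliver 3→0:  nop
16. deliver 4→0:  <0:foll b14 ->
17. deliver 1→4:  nop
18. deliver 0→3:  nop
19. timeout(2):  <2:cand b7 ->
20. deliver 4→2:  <2:foll b9 ->
21. deliver 1→4:  nop
22. propose(4,'z'):  nop
23. deliver 4→2:  <2:foll b14 ->
24. deliver 2→4:  nop
25. deliver 4→0:  <0:foll b19 ->

24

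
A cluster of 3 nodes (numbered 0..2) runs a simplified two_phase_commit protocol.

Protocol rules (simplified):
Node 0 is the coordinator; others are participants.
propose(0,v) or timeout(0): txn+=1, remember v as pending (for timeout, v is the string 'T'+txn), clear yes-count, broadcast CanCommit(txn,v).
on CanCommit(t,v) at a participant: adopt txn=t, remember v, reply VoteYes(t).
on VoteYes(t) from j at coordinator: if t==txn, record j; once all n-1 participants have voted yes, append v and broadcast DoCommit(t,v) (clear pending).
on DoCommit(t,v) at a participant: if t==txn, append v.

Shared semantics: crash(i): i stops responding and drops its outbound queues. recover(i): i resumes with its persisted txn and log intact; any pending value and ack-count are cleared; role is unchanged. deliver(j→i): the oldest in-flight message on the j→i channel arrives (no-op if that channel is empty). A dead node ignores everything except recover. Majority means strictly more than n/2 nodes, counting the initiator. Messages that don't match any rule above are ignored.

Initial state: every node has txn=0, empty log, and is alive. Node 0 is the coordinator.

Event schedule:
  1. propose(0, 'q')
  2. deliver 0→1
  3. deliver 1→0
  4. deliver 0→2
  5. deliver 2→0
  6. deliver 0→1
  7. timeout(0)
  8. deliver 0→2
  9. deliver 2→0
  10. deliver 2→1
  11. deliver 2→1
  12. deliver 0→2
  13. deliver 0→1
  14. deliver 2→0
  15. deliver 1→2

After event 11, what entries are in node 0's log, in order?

e1 propose(0,'q'): 0[coor,t=1,-]
e2 deliver 0→1: 1[part,t=1,-]
e3 deliver 1→0: ·
e4 deliver 0→2: 2[part,t=1,-]
e5 deliver 2→0: 0[coor,t=1,q]
e6 deliver 0→1: 1[part,t=1,q]
e7 timeout(0): 0[coor,t=2,q]
e8 deliver 0→2: 2[part,t=1,q]
e9 deliver 2→0: ·
e10 deliver 2→1: ·
e11 deliver 2→1: ·

q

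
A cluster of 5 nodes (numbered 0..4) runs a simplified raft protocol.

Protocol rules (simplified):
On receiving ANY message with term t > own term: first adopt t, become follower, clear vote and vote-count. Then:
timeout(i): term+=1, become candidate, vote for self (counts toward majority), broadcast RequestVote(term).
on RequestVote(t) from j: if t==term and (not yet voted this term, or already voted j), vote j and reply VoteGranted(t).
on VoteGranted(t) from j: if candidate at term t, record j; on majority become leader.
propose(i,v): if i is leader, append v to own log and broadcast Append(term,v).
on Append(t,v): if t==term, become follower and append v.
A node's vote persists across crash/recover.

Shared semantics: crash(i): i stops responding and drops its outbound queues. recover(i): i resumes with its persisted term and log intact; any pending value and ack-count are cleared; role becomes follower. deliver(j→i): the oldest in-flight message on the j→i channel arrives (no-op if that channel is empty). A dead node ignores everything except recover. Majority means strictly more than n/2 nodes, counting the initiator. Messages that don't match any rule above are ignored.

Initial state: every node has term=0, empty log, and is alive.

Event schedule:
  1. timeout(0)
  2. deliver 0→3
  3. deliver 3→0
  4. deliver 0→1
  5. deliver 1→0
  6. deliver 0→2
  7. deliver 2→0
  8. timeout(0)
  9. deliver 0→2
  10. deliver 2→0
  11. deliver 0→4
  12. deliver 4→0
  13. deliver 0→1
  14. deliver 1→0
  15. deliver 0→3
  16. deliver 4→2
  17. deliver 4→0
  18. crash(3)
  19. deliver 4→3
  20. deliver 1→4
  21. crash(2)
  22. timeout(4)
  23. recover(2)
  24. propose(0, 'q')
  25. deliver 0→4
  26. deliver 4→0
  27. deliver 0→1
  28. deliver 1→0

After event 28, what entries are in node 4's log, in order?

[1] timeout(0) → N0(cand t1 [-])
[2] deliver 0→3 → N3(foll t1 [-])
[3] deliver 3→0 → ∅
[4] deliver 0→1 → N1(foll t1 [-])
[5] deliver 1→0 → N0(lead t1 [-])
[6] deliver 0→2 → N2(foll t1 [-])
[7] deliver 2→0 → ∅
[8] timeout(0) → N0(cand t2 [-])
[9] deliver 0→2 → N2(foll t2 [-])
[10] deliver 2→0 → ∅
[11] deliver 0→4 → N4(foll t1 [-])
[12] deliver 4→0 → ∅
[13] deliver 0→1 → N1(foll t2 [-])
[14] deliver 1→0 → N0(lead t2 [-])
[15] deliver 0→3 → N3(foll t2 [-])
[16] deliver 4→2 → ∅
[17] deliver 4→0 → ∅
[18] crash(3) → N3(✗foll t2 [-])
[19] deliver 4→3 → ∅
[20] deliver 1→4 → ∅
[21] crash(2) → N2(✗foll t2 [-])
[22] timeout(4) → N4(cand t2 [-])
[23] recover(2) → N2(foll t2 [-])
[24] propose(0,'q') → N0(lead t2 [q])
[25] deliver 0→4 → ∅
[26] deliver 4→0 → ∅
[27] deliver 0→1 → N1(foll t2 [q])
[28] deliver 1→0 → ∅

empty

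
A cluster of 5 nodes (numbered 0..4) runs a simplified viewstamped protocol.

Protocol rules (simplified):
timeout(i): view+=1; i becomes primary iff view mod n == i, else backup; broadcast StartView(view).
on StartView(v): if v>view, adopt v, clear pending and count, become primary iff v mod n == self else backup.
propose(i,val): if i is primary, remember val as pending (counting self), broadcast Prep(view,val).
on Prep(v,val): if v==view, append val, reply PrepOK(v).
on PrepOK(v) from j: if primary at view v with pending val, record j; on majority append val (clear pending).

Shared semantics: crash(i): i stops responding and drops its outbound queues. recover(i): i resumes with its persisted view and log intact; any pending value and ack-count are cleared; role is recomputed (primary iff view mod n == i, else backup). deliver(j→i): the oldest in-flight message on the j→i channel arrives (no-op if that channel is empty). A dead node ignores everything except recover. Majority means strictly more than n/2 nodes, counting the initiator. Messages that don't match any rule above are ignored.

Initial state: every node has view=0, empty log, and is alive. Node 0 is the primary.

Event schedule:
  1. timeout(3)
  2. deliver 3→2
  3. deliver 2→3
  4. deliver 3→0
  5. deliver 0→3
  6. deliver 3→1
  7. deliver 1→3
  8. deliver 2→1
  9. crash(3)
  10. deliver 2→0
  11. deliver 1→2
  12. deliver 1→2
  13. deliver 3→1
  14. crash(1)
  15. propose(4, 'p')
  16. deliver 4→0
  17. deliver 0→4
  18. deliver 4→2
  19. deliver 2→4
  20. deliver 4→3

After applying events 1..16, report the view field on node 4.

0

e1 timeout(3): 3[back,v=1,-]
e2 deliver 3→2: 2[back,v=1,-]
e3 deliver 2→3: ·
e4 deliver 3→0: 0[back,v=1,-]
e5 deliver 0→3: ·
e6 deliver 3→1: 1[prim,v=1,-]
e7 deliver 1→3: ·
e8 deliver 2→1: ·
e9 crash(3): 3[✗back,v=1,-]
e10 deliver 2→0: ·
e11 deliver 1→2: ·
e12 deliver 1→2: ·
e13 deliver 3→1: ·
e14 crash(1): 1[✗prim,v=1,-]
e15 propose(4,'p'): ·
e16 deliver 4→0: ·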